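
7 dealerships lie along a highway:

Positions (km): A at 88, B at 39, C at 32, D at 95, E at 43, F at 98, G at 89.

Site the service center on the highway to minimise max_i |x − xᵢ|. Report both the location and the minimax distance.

location 65, max distance 33

The 1-center on a line is the midpoint of the two extreme points: leftmost at 32, rightmost at 98.
Optimal location = (32 + 98)/2 = 65; maximum distance = (98 − 32)/2 = 33.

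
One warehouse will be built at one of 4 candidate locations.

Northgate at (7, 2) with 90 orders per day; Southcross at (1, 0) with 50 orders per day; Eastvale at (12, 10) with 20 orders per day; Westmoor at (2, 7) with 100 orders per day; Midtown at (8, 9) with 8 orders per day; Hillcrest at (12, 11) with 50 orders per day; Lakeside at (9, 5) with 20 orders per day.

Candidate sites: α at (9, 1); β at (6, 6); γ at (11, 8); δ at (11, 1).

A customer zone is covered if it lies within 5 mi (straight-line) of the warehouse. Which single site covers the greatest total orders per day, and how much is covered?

Coverage radius r = 5 mi; a point is covered iff (Δx)²+(Δy)² ≤ 5² = 25.
  α (9, 1): covers {Northgate, Lakeside} → 110
  β (6, 6): covers {Northgate, Westmoor, Midtown, Lakeside} → 218
  γ (11, 8): covers {Eastvale, Midtown, Hillcrest, Lakeside} → 98
  δ (11, 1): covers {Northgate, Lakeside} → 110
Maximum coverage at β: 218 orders per day.

β, covering 218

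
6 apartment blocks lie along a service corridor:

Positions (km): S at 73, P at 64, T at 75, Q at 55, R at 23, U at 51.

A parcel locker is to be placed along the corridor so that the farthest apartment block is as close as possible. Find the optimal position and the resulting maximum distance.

location 49, max distance 26

The 1-center on a line is the midpoint of the two extreme points: leftmost at 23, rightmost at 75.
Optimal location = (23 + 75)/2 = 49; maximum distance = (75 − 23)/2 = 26.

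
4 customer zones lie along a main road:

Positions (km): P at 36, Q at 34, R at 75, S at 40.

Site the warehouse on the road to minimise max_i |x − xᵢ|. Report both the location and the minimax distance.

location 54.5, max distance 20.5

The 1-center on a line is the midpoint of the two extreme points: leftmost at 34, rightmost at 75.
Optimal location = (34 + 75)/2 = 54.5; maximum distance = (75 − 34)/2 = 20.5.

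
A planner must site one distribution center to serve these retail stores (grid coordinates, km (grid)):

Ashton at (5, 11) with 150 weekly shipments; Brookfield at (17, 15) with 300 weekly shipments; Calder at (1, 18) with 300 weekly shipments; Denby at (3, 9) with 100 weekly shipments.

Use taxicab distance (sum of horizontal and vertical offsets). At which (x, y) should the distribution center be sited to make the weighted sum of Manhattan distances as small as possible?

(5, 15)

Manhattan distance separates: Σwᵢ(|x−xᵢ|+|y−yᵢ|) = Σwᵢ|x−xᵢ| + Σwᵢ|y−yᵢ|, so x and y are optimised independently as 1-D weighted medians.
Total weight W = 850; half = 425.
x-coordinate, sorted with cumulative weight:
  x=1 (Calder, w=300) cum 300
  x=3 (Denby, w=100) cum 400
  x=5 (Ashton, w=150) cum 550  ← median
  x=17 (Brookfield, w=300) cum 850
⇒ x* = 5
y-coordinate, sorted with cumulative weight:
  y=9 (Denby, w=100) cum 100
  y=11 (Ashton, w=150) cum 250
  y=15 (Brookfield, w=300) cum 550  ← median
  y=18 (Calder, w=300) cum 850
⇒ y* = 15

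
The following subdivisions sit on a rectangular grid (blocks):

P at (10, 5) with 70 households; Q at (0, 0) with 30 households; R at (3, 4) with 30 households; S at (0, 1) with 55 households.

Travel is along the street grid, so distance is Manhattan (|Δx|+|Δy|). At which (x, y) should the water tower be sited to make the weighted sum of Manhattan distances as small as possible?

(3, 4)

Manhattan distance separates: Σwᵢ(|x−xᵢ|+|y−yᵢ|) = Σwᵢ|x−xᵢ| + Σwᵢ|y−yᵢ|, so x and y are optimised independently as 1-D weighted medians.
Total weight W = 185; half = 92.5.
x-coordinate, sorted with cumulative weight:
  x=0 (Q, w=30) cum 30
  x=0 (S, w=55) cum 85
  x=3 (R, w=30) cum 115  ← median
  x=10 (P, w=70) cum 185
⇒ x* = 3
y-coordinate, sorted with cumulative weight:
  y=0 (Q, w=30) cum 30
  y=1 (S, w=55) cum 85
  y=4 (R, w=30) cum 115  ← median
  y=5 (P, w=70) cum 185
⇒ y* = 4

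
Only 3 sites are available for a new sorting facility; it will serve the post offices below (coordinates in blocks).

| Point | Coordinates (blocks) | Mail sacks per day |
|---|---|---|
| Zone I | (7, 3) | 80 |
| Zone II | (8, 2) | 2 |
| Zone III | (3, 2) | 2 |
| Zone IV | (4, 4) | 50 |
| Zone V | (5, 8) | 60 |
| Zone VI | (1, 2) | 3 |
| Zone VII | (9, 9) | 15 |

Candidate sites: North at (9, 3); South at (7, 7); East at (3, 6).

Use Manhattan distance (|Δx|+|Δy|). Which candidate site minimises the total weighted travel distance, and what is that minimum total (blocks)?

Total weighted distance at each candidate:
  North (9, 3): total = 1135
  South (7, 7): total = 923
  East (3, 6): total = 1129
Minimum is at South with total 923 blocks.

South, total 923 blocks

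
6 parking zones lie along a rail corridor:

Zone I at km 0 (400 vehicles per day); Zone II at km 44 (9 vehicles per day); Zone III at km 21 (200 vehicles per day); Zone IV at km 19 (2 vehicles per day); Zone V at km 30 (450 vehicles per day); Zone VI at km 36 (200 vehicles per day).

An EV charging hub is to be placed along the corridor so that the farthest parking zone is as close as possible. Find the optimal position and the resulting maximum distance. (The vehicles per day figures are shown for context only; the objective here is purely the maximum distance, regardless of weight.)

The 1-center on a line is the midpoint of the two extreme points: leftmost at 0, rightmost at 44.
Optimal location = (0 + 44)/2 = 22; maximum distance = (44 − 0)/2 = 22.

location 22, max distance 22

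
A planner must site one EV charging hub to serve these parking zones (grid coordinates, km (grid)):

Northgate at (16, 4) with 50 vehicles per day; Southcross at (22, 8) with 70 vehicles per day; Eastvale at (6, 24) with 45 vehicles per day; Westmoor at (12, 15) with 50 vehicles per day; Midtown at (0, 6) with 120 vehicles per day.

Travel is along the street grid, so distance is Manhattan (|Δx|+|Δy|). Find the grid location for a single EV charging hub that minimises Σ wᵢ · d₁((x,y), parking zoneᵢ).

Manhattan distance separates: Σwᵢ(|x−xᵢ|+|y−yᵢ|) = Σwᵢ|x−xᵢ| + Σwᵢ|y−yᵢ|, so x and y are optimised independently as 1-D weighted medians.
Total weight W = 335; half = 167.5.
x-coordinate, sorted with cumulative weight:
  x=0 (Midtown, w=120) cum 120
  x=6 (Eastvale, w=45) cum 165
  x=12 (Westmoor, w=50) cum 215  ← median
  x=16 (Northgate, w=50) cum 265
  x=22 (Southcross, w=70) cum 335
⇒ x* = 12
y-coordinate, sorted with cumulative weight:
  y=4 (Northgate, w=50) cum 50
  y=6 (Midtown, w=120) cum 170  ← median
  y=8 (Southcross, w=70) cum 240
  y=15 (Westmoor, w=50) cum 290
  y=24 (Eastvale, w=45) cum 335
⇒ y* = 6

(12, 6)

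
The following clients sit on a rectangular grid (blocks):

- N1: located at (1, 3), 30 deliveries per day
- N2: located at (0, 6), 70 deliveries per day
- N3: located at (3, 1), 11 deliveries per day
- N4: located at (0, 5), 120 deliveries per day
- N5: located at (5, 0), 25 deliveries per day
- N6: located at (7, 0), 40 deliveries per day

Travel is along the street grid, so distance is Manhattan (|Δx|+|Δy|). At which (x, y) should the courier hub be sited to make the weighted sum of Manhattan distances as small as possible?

Manhattan distance separates: Σwᵢ(|x−xᵢ|+|y−yᵢ|) = Σwᵢ|x−xᵢ| + Σwᵢ|y−yᵢ|, so x and y are optimised independently as 1-D weighted medians.
Total weight W = 296; half = 148.
x-coordinate, sorted with cumulative weight:
  x=0 (N2, w=70) cum 70
  x=0 (N4, w=120) cum 190  ← median
  x=1 (N1, w=30) cum 220
  x=3 (N3, w=11) cum 231
  x=5 (N5, w=25) cum 256
  x=7 (N6, w=40) cum 296
⇒ x* = 0
y-coordinate, sorted with cumulative weight:
  y=0 (N5, w=25) cum 25
  y=0 (N6, w=40) cum 65
  y=1 (N3, w=11) cum 76
  y=3 (N1, w=30) cum 106
  y=5 (N4, w=120) cum 226  ← median
  y=6 (N2, w=70) cum 296
⇒ y* = 5

(0, 5)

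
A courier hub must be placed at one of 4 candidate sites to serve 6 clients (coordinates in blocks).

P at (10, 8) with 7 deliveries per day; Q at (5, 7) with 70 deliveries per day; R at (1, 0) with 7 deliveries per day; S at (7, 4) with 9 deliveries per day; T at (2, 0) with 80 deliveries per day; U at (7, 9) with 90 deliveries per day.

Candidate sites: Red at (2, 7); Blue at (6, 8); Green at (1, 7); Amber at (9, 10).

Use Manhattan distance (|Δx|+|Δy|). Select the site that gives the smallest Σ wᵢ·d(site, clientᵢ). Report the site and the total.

Blue, total 1444 blocks

Total weighted distance at each candidate:
  Red (2, 7): total = 1591
  Blue (6, 8): total = 1444
  Green (1, 7): total = 1840
  Amber (9, 10): total = 2339
Minimum is at Blue with total 1444 blocks.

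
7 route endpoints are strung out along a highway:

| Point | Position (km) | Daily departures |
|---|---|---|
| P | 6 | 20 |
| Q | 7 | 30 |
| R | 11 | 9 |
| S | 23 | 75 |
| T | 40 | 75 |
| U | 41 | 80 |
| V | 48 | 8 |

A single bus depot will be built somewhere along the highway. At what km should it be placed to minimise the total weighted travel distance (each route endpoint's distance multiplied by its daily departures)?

For a sum of weighted absolute distances on a line, the optimum is the weighted median (not the mean). Total weight W = 297; half-weight = 148.5.
Sort by position and accumulate weight:
  km 6 (P, w=20) → cum 20
  km 7 (Q, w=30) → cum 50
  km 11 (R, w=9) → cum 59
  km 23 (S, w=75) → cum 134
  km 40 (T, w=75) → cum 209  ≥ 148.5 → median here
  km 41 (U, w=80) → cum 289
  km 48 (V, w=8) → cum 297
Optimal location: km 40.

x = 40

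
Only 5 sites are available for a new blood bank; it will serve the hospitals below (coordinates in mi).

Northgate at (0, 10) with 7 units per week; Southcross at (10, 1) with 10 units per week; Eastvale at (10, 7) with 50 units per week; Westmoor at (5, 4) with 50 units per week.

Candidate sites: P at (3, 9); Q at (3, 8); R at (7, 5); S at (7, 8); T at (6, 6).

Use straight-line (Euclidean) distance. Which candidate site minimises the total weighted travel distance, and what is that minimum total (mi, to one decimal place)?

R, total 402.3 mi

Total weighted distance at each candidate:
  P (3, 9): total = 761.7
  Q (3, 8): total = 701.4
  R (7, 5): total = 402.3
  S (7, 8): total = 508.8
  T (6, 6): total = 432.5
Minimum is at R with total 402.3 mi.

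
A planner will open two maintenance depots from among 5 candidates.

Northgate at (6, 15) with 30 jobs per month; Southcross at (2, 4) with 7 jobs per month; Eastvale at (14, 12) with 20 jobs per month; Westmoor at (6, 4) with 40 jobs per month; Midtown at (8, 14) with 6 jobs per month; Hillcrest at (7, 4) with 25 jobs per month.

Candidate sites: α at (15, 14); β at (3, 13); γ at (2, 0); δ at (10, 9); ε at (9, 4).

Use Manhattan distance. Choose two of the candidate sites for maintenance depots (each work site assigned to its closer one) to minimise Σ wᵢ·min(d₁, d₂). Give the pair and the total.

Evaluate every pair (each demand assigned to the nearer of the two):
  {α, ε}: total = 621
  {β, ε}: total = 645
  {δ, ε}: total = 701
  {γ, ε}: total = 944
  {β, δ}: total = 956
  {α, γ}: total = 975
  {β, γ}: total = 999
  {γ, δ}: total = 1030
  {α, δ}: total = 1053
  {α, β}: total = 1121
Best pair: {α, ε} with total 621.

{α, ε}, total 621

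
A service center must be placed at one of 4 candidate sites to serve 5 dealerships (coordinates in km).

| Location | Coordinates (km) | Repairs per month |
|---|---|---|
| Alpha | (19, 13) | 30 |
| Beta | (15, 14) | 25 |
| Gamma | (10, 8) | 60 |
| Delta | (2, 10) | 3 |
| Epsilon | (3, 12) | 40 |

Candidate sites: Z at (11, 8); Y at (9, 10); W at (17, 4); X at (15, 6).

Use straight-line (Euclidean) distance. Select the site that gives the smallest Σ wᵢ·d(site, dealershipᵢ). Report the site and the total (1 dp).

Y, total 901.6 km

Total weighted distance at each candidate:
  Z (11, 8): total = 908.7
  Y (9, 10): total = 901.6
  W (17, 4): total = 1708.7
  X (15, 6): total = 1342.4
Minimum is at Y with total 901.6 km.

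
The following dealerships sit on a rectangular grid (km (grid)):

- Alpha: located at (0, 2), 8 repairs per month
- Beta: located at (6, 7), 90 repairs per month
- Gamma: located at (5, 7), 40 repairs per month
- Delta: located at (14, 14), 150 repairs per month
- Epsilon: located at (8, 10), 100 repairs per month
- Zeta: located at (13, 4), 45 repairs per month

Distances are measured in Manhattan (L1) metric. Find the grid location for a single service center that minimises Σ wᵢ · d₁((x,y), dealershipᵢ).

(8, 10)

Manhattan distance separates: Σwᵢ(|x−xᵢ|+|y−yᵢ|) = Σwᵢ|x−xᵢ| + Σwᵢ|y−yᵢ|, so x and y are optimised independently as 1-D weighted medians.
Total weight W = 433; half = 216.5.
x-coordinate, sorted with cumulative weight:
  x=0 (Alpha, w=8) cum 8
  x=5 (Gamma, w=40) cum 48
  x=6 (Beta, w=90) cum 138
  x=8 (Epsilon, w=100) cum 238  ← median
  x=13 (Zeta, w=45) cum 283
  x=14 (Delta, w=150) cum 433
⇒ x* = 8
y-coordinate, sorted with cumulative weight:
  y=2 (Alpha, w=8) cum 8
  y=4 (Zeta, w=45) cum 53
  y=7 (Beta, w=90) cum 143
  y=7 (Gamma, w=40) cum 183
  y=10 (Epsilon, w=100) cum 283  ← median
  y=14 (Delta, w=150) cum 433
⇒ y* = 10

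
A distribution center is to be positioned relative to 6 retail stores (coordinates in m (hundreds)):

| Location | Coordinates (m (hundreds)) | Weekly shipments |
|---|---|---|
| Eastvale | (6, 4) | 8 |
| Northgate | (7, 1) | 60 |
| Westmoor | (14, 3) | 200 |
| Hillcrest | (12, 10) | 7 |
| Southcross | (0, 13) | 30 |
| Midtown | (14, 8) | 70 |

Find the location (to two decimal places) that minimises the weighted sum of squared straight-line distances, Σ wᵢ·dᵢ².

The minimiser of Σwᵢ‖p−pᵢ‖² is the weighted centroid p* = (Σwᵢpᵢ)/(Σwᵢ).
Σwᵢ = 375.
Σwᵢxᵢ = 8·6 + 60·7 + 200·14 + 7·12 + 30·0 + 70·14 = 4332.
Σwᵢyᵢ = 8·4 + 60·1 + 200·3 + 7·10 + 30·13 + 70·8 = 1712.
x* = 4332/375 = 11.55, y* = 1712/375 = 4.57.

(11.55, 4.57)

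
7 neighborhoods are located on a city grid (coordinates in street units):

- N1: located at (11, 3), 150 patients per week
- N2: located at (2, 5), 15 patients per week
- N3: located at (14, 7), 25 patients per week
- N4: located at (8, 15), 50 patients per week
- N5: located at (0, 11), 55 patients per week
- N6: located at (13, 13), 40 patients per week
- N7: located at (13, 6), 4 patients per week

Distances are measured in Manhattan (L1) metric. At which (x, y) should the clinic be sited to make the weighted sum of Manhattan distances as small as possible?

(11, 7)

Manhattan distance separates: Σwᵢ(|x−xᵢ|+|y−yᵢ|) = Σwᵢ|x−xᵢ| + Σwᵢ|y−yᵢ|, so x and y are optimised independently as 1-D weighted medians.
Total weight W = 339; half = 169.5.
x-coordinate, sorted with cumulative weight:
  x=0 (N5, w=55) cum 55
  x=2 (N2, w=15) cum 70
  x=8 (N4, w=50) cum 120
  x=11 (N1, w=150) cum 270  ← median
  x=13 (N6, w=40) cum 310
  x=13 (N7, w=4) cum 314
  x=14 (N3, w=25) cum 339
⇒ x* = 11
y-coordinate, sorted with cumulative weight:
  y=3 (N1, w=150) cum 150
  y=5 (N2, w=15) cum 165
  y=6 (N7, w=4) cum 169
  y=7 (N3, w=25) cum 194  ← median
  y=11 (N5, w=55) cum 249
  y=13 (N6, w=40) cum 289
  y=15 (N4, w=50) cum 339
⇒ y* = 7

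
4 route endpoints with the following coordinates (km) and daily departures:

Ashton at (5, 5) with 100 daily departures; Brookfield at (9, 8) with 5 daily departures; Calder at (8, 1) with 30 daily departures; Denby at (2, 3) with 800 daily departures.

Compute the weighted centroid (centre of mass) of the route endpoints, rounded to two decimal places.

(2.55, 3.18)

The minimiser of Σwᵢ‖p−pᵢ‖² is the weighted centroid p* = (Σwᵢpᵢ)/(Σwᵢ).
Σwᵢ = 935.
Σwᵢxᵢ = 100·5 + 5·9 + 30·8 + 800·2 = 2385.
Σwᵢyᵢ = 100·5 + 5·8 + 30·1 + 800·3 = 2970.
x* = 2385/935 = 2.55, y* = 2970/935 = 3.18.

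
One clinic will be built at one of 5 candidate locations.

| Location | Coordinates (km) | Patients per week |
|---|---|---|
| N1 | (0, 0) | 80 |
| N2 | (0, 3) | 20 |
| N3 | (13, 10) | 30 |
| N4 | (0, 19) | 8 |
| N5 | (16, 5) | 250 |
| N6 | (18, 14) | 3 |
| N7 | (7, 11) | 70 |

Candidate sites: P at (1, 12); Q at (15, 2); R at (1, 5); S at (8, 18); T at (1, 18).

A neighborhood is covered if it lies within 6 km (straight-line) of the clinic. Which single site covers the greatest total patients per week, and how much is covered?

Q, covering 250

Coverage radius r = 6 km; a point is covered iff (Δx)²+(Δy)² ≤ 6² = 36.
  P (1, 12): covers {none} → 0
  Q (15, 2): covers {N5} → 250
  R (1, 5): covers {N1, N2} → 100
  S (8, 18): covers {none} → 0
  T (1, 18): covers {N4} → 8
Maximum coverage at Q: 250 patients per week.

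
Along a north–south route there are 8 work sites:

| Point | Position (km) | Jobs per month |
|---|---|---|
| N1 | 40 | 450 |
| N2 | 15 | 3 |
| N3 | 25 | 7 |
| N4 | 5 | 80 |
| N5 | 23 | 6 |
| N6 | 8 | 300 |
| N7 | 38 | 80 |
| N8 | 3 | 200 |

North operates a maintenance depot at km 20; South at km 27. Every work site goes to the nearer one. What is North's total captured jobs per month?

The indifferent point is the midpoint (20+27)/2 = 23.5; work sites left of it (closer to North at 20) go to North, those right go to South.
  N8 at 3 (w=200) → North
  N4 at 5 (w=80) → North
  N6 at 8 (w=300) → North
  N2 at 15 (w=3) → North
  N5 at 23 (w=6) → North
  N3 at 25 (w=7) → South
  N7 at 38 (w=80) → South
  N1 at 40 (w=450) → South
North captures 589; South captures 537.

589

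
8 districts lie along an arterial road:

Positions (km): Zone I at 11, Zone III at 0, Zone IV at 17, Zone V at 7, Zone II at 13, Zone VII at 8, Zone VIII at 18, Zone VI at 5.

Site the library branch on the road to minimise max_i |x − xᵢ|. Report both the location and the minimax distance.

The 1-center on a line is the midpoint of the two extreme points: leftmost at 0, rightmost at 18.
Optimal location = (0 + 18)/2 = 9; maximum distance = (18 − 0)/2 = 9.

location 9, max distance 9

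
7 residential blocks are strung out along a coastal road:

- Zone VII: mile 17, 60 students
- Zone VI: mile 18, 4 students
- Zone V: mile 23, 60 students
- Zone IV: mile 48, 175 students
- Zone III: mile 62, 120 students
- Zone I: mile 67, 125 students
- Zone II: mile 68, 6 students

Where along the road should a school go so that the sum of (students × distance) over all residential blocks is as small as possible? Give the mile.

For a sum of weighted absolute distances on a line, the optimum is the weighted median (not the mean). Total weight W = 550; half-weight = 275.
Sort by position and accumulate weight:
  mile 17 (Zone VII, w=60) → cum 60
  mile 18 (Zone VI, w=4) → cum 64
  mile 23 (Zone V, w=60) → cum 124
  mile 48 (Zone IV, w=175) → cum 299  ≥ 275 → median here
  mile 62 (Zone III, w=120) → cum 419
  mile 67 (Zone I, w=125) → cum 544
  mile 68 (Zone II, w=6) → cum 550
Optimal location: mile 48.

x = 48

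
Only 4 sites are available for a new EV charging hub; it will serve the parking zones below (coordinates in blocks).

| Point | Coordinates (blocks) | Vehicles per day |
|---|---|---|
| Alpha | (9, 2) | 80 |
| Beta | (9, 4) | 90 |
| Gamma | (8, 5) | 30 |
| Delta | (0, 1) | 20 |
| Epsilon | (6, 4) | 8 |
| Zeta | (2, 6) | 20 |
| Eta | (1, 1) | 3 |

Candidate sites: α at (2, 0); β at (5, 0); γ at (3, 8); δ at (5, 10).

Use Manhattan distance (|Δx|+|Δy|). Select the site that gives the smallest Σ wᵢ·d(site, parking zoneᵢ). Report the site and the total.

β, total 1795 blocks

Total weighted distance at each candidate:
  α (2, 0): total = 2290
  β (5, 0): total = 1795
  γ (3, 8): total = 2443
  δ (5, 10): total = 2615
Minimum is at β with total 1795 blocks.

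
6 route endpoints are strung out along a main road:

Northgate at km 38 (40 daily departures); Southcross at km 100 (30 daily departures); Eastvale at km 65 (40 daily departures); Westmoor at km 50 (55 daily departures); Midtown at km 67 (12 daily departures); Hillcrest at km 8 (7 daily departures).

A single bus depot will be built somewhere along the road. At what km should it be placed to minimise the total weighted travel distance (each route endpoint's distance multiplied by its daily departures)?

For a sum of weighted absolute distances on a line, the optimum is the weighted median (not the mean). Total weight W = 184; half-weight = 92.
Sort by position and accumulate weight:
  km 8 (Hillcrest, w=7) → cum 7
  km 38 (Northgate, w=40) → cum 47
  km 50 (Westmoor, w=55) → cum 102  ≥ 92 → median here
  km 65 (Eastvale, w=40) → cum 142
  km 67 (Midtown, w=12) → cum 154
  km 100 (Southcross, w=30) → cum 184
Optimal location: km 50.

x = 50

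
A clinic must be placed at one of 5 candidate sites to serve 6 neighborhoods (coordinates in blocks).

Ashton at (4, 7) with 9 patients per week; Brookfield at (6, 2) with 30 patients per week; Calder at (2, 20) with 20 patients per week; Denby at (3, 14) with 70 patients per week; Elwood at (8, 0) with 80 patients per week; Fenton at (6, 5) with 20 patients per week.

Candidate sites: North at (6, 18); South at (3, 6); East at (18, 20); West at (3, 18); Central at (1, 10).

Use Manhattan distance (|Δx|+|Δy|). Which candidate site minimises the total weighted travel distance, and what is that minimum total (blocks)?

Total weighted distance at each candidate:
  North (6, 18): total = 3067
  South (3, 6): total = 2048
  East (18, 20): total = 5873
  West (3, 18): total = 3178
  Central (1, 10): total = 2644
Minimum is at South with total 2048 blocks.

South, total 2048 blocks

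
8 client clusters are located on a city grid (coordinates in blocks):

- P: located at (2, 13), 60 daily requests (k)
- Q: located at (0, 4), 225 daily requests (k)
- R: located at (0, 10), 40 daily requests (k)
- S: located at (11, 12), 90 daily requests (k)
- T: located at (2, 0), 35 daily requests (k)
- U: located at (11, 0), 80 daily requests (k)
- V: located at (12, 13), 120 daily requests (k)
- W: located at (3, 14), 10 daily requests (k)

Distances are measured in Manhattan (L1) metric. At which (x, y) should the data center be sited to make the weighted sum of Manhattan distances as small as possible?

(2, 4)

Manhattan distance separates: Σwᵢ(|x−xᵢ|+|y−yᵢ|) = Σwᵢ|x−xᵢ| + Σwᵢ|y−yᵢ|, so x and y are optimised independently as 1-D weighted medians.
Total weight W = 660; half = 330.
x-coordinate, sorted with cumulative weight:
  x=0 (Q, w=225) cum 225
  x=0 (R, w=40) cum 265
  x=2 (P, w=60) cum 325
  x=2 (T, w=35) cum 360  ← median
  x=3 (W, w=10) cum 370
  x=11 (S, w=90) cum 460
  x=11 (U, w=80) cum 540
  x=12 (V, w=120) cum 660
⇒ x* = 2
y-coordinate, sorted with cumulative weight:
  y=0 (T, w=35) cum 35
  y=0 (U, w=80) cum 115
  y=4 (Q, w=225) cum 340  ← median
  y=10 (R, w=40) cum 380
  y=12 (S, w=90) cum 470
  y=13 (P, w=60) cum 530
  y=13 (V, w=120) cum 650
  y=14 (W, w=10) cum 660
⇒ y* = 4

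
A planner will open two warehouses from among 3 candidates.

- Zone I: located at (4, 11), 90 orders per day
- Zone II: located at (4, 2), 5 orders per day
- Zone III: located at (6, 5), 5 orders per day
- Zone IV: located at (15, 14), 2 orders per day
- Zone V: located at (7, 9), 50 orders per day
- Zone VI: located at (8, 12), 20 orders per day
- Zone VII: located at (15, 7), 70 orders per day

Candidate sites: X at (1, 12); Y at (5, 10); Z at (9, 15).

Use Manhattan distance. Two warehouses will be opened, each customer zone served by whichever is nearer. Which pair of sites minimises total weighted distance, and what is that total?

Evaluate every pair (each demand assigned to the nearer of the two):
  {Y, Z}: total = 1409
  {X, Y}: total = 1443
  {X, Z}: total = 1959
Best pair: {Y, Z} with total 1409.

{Y, Z}, total 1409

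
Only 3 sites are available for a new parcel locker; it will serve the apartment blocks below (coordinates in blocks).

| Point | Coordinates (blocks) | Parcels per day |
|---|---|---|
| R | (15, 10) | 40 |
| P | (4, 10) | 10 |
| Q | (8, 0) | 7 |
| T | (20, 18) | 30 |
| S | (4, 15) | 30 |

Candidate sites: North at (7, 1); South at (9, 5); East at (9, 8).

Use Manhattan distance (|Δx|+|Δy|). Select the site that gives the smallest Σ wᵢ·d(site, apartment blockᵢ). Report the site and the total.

Total weighted distance at each candidate:
  North (7, 1): total = 2224
  South (9, 5): total = 1752
  East (9, 8): total = 1443
Minimum is at East with total 1443 blocks.

East, total 1443 blocks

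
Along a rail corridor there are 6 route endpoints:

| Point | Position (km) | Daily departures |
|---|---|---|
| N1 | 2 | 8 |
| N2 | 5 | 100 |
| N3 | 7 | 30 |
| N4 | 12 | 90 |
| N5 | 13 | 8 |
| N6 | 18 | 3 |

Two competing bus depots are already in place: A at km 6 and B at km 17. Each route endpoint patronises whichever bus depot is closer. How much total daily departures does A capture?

138

The indifferent point is the midpoint (6+17)/2 = 11.5; route endpoints left of it (closer to A at 6) go to A, those right go to B.
  N1 at 2 (w=8) → A
  N2 at 5 (w=100) → A
  N3 at 7 (w=30) → A
  N4 at 12 (w=90) → B
  N5 at 13 (w=8) → B
  N6 at 18 (w=3) → B
A captures 138; B captures 101.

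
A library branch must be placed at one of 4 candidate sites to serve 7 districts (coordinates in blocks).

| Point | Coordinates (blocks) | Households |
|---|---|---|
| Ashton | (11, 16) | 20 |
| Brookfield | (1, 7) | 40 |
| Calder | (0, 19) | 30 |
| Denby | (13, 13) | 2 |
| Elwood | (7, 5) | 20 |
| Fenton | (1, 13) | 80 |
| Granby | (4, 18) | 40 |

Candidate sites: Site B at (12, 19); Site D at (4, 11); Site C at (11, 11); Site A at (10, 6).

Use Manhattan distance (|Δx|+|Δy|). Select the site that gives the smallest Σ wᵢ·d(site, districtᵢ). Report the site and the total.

Site D, total 1762 blocks

Total weighted distance at each candidate:
  Site B (12, 19): total = 3474
  Site D (4, 11): total = 1762
  Site C (11, 11): total = 2958
  Site A (10, 6): total = 3410
Minimum is at Site D with total 1762 blocks.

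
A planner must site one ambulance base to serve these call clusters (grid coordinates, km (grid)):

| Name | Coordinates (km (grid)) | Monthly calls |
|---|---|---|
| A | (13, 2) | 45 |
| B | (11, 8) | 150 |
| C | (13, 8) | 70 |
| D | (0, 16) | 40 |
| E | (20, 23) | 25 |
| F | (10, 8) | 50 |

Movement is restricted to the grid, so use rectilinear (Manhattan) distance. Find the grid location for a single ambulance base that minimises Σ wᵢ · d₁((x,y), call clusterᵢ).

(11, 8)

Manhattan distance separates: Σwᵢ(|x−xᵢ|+|y−yᵢ|) = Σwᵢ|x−xᵢ| + Σwᵢ|y−yᵢ|, so x and y are optimised independently as 1-D weighted medians.
Total weight W = 380; half = 190.
x-coordinate, sorted with cumulative weight:
  x=0 (D, w=40) cum 40
  x=10 (F, w=50) cum 90
  x=11 (B, w=150) cum 240  ← median
  x=13 (A, w=45) cum 285
  x=13 (C, w=70) cum 355
  x=20 (E, w=25) cum 380
⇒ x* = 11
y-coordinate, sorted with cumulative weight:
  y=2 (A, w=45) cum 45
  y=8 (B, w=150) cum 195  ← median
  y=8 (C, w=70) cum 265
  y=8 (F, w=50) cum 315
  y=16 (D, w=40) cum 355
  y=23 (E, w=25) cum 380
⇒ y* = 8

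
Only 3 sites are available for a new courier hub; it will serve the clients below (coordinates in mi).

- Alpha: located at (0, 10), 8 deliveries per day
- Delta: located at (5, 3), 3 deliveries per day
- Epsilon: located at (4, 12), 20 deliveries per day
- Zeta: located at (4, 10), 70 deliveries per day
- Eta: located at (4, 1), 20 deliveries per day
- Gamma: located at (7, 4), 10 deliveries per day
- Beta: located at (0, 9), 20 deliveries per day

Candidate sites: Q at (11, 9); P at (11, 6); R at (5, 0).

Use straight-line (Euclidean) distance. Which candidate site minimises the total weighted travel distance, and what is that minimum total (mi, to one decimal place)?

Q, total 1257.7 mi

Total weighted distance at each candidate:
  Q (11, 9): total = 1257.7
  P (11, 6): total = 1307.3
  R (5, 0): total = 1321.7
Minimum is at Q with total 1257.7 mi.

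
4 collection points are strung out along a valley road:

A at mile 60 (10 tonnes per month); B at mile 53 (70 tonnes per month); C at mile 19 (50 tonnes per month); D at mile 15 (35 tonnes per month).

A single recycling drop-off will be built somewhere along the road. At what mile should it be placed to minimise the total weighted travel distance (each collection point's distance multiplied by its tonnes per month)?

x = 19

For a sum of weighted absolute distances on a line, the optimum is the weighted median (not the mean). Total weight W = 165; half-weight = 82.5.
Sort by position and accumulate weight:
  mile 15 (D, w=35) → cum 35
  mile 19 (C, w=50) → cum 85  ≥ 82.5 → median here
  mile 53 (B, w=70) → cum 155
  mile 60 (A, w=10) → cum 165
Optimal location: mile 19.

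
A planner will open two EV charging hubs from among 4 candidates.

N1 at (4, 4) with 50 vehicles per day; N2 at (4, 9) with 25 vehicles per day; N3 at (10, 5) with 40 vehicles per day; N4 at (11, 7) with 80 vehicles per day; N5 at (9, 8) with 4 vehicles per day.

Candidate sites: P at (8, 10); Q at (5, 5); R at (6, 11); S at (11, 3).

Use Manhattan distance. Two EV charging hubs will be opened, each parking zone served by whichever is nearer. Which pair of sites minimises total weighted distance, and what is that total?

{Q, S}, total 693

Evaluate every pair (each demand assigned to the nearer of the two):
  {Q, S}: total = 693
  {P, Q}: total = 917
  {R, S}: total = 964
  {P, S}: total = 977
  {Q, R}: total = 1064
  {P, R}: total = 1322
Best pair: {Q, S} with total 693.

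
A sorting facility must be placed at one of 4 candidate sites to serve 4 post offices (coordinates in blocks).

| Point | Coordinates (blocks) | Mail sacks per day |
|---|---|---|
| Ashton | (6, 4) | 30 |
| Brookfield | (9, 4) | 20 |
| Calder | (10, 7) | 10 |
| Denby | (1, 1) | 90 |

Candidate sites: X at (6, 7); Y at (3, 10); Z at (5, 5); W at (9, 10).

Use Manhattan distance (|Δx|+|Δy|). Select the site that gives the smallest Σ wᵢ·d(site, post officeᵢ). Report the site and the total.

Total weighted distance at each candidate:
  X (6, 7): total = 1240
  Y (3, 10): total = 1600
  Z (5, 5): total = 950
  W (9, 10): total = 1960
Minimum is at Z with total 950 blocks.

Z, total 950 blocks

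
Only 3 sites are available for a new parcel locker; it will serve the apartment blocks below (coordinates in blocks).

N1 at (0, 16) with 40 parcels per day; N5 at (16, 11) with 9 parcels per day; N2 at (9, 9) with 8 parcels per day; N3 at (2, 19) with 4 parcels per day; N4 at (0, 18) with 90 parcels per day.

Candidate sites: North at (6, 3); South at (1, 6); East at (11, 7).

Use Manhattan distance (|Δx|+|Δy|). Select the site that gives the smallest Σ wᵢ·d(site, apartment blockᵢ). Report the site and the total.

South, total 1934 blocks

Total weighted distance at each candidate:
  North (6, 3): total = 2964
  South (1, 6): total = 1934
  East (11, 7): total = 2977
Minimum is at South with total 1934 blocks.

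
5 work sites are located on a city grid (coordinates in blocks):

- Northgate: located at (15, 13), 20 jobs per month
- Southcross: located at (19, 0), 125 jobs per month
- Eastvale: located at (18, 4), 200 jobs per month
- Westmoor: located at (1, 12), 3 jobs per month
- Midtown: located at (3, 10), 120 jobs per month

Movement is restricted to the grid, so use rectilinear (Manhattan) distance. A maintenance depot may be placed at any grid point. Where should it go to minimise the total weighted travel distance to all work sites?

Manhattan distance separates: Σwᵢ(|x−xᵢ|+|y−yᵢ|) = Σwᵢ|x−xᵢ| + Σwᵢ|y−yᵢ|, so x and y are optimised independently as 1-D weighted medians.
Total weight W = 468; half = 234.
x-coordinate, sorted with cumulative weight:
  x=1 (Westmoor, w=3) cum 3
  x=3 (Midtown, w=120) cum 123
  x=15 (Northgate, w=20) cum 143
  x=18 (Eastvale, w=200) cum 343  ← median
  x=19 (Southcross, w=125) cum 468
⇒ x* = 18
y-coordinate, sorted with cumulative weight:
  y=0 (Southcross, w=125) cum 125
  y=4 (Eastvale, w=200) cum 325  ← median
  y=10 (Midtown, w=120) cum 445
  y=12 (Westmoor, w=3) cum 448
  y=13 (Northgate, w=20) cum 468
⇒ y* = 4

(18, 4)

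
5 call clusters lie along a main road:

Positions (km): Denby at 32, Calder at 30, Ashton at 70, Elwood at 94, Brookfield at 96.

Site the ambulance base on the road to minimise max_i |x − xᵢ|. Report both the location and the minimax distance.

The 1-center on a line is the midpoint of the two extreme points: leftmost at 30, rightmost at 96.
Optimal location = (30 + 96)/2 = 63; maximum distance = (96 − 30)/2 = 33.

location 63, max distance 33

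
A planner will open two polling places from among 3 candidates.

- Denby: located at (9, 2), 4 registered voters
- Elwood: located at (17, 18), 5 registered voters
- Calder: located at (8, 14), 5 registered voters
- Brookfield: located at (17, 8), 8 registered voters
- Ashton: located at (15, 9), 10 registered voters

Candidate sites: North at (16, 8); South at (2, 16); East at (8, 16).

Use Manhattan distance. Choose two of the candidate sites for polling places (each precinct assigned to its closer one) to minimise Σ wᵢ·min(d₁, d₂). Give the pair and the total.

Evaluate every pair (each demand assigned to the nearer of the two):
  {North, East}: total = 145
  {North, South}: total = 175
  {South, East}: total = 401
Best pair: {North, East} with total 145.

{North, East}, total 145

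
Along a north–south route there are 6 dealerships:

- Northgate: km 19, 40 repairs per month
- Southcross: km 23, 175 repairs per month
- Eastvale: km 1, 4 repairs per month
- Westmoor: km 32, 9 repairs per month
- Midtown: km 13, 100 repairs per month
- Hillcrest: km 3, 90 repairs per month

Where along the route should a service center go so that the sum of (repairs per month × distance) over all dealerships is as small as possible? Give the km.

For a sum of weighted absolute distances on a line, the optimum is the weighted median (not the mean). Total weight W = 418; half-weight = 209.
Sort by position and accumulate weight:
  km 1 (Eastvale, w=4) → cum 4
  km 3 (Hillcrest, w=90) → cum 94
  km 13 (Midtown, w=100) → cum 194
  km 19 (Northgate, w=40) → cum 234  ≥ 209 → median here
  km 23 (Southcross, w=175) → cum 409
  km 32 (Westmoor, w=9) → cum 418
Optimal location: km 19.

x = 19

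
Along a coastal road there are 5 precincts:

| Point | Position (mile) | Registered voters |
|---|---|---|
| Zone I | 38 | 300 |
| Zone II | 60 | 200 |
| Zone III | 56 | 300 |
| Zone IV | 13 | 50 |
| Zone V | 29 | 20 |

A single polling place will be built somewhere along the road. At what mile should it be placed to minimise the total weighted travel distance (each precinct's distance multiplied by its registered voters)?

For a sum of weighted absolute distances on a line, the optimum is the weighted median (not the mean). Total weight W = 870; half-weight = 435.
Sort by position and accumulate weight:
  mile 13 (Zone IV, w=50) → cum 50
  mile 29 (Zone V, w=20) → cum 70
  mile 38 (Zone I, w=300) → cum 370
  mile 56 (Zone III, w=300) → cum 670  ≥ 435 → median here
  mile 60 (Zone II, w=200) → cum 870
Optimal location: mile 56.

x = 56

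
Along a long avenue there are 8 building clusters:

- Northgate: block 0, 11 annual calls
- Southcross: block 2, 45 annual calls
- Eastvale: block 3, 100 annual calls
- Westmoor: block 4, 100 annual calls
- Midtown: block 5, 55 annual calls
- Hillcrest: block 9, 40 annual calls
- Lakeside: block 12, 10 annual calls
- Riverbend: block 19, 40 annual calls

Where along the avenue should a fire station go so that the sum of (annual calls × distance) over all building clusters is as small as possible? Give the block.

x = 4

For a sum of weighted absolute distances on a line, the optimum is the weighted median (not the mean). Total weight W = 401; half-weight = 200.5.
Sort by position and accumulate weight:
  block 0 (Northgate, w=11) → cum 11
  block 2 (Southcross, w=45) → cum 56
  block 3 (Eastvale, w=100) → cum 156
  block 4 (Westmoor, w=100) → cum 256  ≥ 200.5 → median here
  block 5 (Midtown, w=55) → cum 311
  block 9 (Hillcrest, w=40) → cum 351
  block 12 (Lakeside, w=10) → cum 361
  block 19 (Riverbend, w=40) → cum 401
Optimal location: block 4.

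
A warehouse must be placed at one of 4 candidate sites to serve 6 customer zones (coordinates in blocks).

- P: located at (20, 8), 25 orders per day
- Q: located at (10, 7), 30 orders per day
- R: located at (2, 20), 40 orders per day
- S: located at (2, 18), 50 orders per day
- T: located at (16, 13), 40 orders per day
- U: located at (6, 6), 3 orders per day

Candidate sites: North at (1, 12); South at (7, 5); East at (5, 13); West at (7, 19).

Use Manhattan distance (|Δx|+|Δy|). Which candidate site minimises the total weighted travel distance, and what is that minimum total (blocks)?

East, total 2094 blocks

Total weighted distance at each candidate:
  North (1, 12): total = 2378
  South (7, 5): total = 2936
  East (5, 13): total = 2094
  West (7, 19): total = 2232
Minimum is at East with total 2094 blocks.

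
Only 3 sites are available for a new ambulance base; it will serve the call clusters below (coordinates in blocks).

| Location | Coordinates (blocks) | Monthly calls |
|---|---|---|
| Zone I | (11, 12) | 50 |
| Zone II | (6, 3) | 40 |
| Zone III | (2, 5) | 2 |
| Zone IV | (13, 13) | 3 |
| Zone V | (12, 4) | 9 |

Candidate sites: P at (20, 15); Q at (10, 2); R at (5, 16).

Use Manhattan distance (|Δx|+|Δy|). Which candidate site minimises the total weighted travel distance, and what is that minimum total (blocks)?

Q, total 850 blocks

Total weighted distance at each candidate:
  P (20, 15): total = 1894
  Q (10, 2): total = 850
  R (5, 16): total = 1292
Minimum is at Q with total 850 blocks.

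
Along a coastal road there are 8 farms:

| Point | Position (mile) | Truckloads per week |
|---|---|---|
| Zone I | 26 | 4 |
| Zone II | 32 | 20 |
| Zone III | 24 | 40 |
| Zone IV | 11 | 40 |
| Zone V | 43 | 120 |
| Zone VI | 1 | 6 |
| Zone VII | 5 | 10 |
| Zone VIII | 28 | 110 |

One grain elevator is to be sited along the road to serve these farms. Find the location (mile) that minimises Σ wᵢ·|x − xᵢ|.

x = 28

For a sum of weighted absolute distances on a line, the optimum is the weighted median (not the mean). Total weight W = 350; half-weight = 175.
Sort by position and accumulate weight:
  mile 1 (Zone VI, w=6) → cum 6
  mile 5 (Zone VII, w=10) → cum 16
  mile 11 (Zone IV, w=40) → cum 56
  mile 24 (Zone III, w=40) → cum 96
  mile 26 (Zone I, w=4) → cum 100
  mile 28 (Zone VIII, w=110) → cum 210  ≥ 175 → median here
  mile 32 (Zone II, w=20) → cum 230
  mile 43 (Zone V, w=120) → cum 350
Optimal location: mile 28.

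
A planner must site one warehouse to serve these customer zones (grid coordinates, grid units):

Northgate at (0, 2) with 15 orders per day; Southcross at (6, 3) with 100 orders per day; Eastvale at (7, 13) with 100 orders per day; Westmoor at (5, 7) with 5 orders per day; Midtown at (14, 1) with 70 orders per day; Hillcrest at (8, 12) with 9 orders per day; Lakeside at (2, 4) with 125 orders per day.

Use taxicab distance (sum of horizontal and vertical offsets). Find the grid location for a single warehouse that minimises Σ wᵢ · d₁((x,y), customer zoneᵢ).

Manhattan distance separates: Σwᵢ(|x−xᵢ|+|y−yᵢ|) = Σwᵢ|x−xᵢ| + Σwᵢ|y−yᵢ|, so x and y are optimised independently as 1-D weighted medians.
Total weight W = 424; half = 212.
x-coordinate, sorted with cumulative weight:
  x=0 (Northgate, w=15) cum 15
  x=2 (Lakeside, w=125) cum 140
  x=5 (Westmoor, w=5) cum 145
  x=6 (Southcross, w=100) cum 245  ← median
  x=7 (Eastvale, w=100) cum 345
  x=8 (Hillcrest, w=9) cum 354
  x=14 (Midtown, w=70) cum 424
⇒ x* = 6
y-coordinate, sorted with cumulative weight:
  y=1 (Midtown, w=70) cum 70
  y=2 (Northgate, w=15) cum 85
  y=3 (Southcross, w=100) cum 185
  y=4 (Lakeside, w=125) cum 310  ← median
  y=7 (Westmoor, w=5) cum 315
  y=12 (Hillcrest, w=9) cum 324
  y=13 (Eastvale, w=100) cum 424
⇒ y* = 4

(6, 4)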